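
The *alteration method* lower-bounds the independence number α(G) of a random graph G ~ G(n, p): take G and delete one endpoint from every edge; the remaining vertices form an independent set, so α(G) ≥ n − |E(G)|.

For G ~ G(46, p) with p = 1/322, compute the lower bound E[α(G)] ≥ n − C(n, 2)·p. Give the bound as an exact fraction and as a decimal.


E[|E(G)|] = C(46, 2)·p = 1035 · (1/322) = 45/14.
E[α(G)] ≥ n − E[|E(G)|] = 46 − 45/14 = 599/14.
Numerically: ≈ 42.786.
(This is only a lower bound; the true E[α(G)] may be larger.)

E[α(G)] ≥ 599/14 ≈ 42.786.


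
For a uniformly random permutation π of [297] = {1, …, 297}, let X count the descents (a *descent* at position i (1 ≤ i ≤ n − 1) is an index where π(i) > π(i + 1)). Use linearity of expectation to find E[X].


Write X = Σ X_I over i = 1, …, 296, with X_I the indicator of one descent.
There are 296 indicators.
For each fixed i, the pair (π(i), π(i+1)) is a uniformly random ordered pair of distinct values from {1, …, 297}; by symmetry P[π(i) > π(i+1)] = 1/2.
By linearity: E[X] = 296 · (1/2) = (297 − 1) · (1/2) = 148 ≈ 148.000000.

E[X] = 148 = 148.000000.


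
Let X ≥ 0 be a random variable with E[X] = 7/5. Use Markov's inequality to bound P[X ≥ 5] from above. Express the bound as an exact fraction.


μ = E[X] = 7/5, a = 5.
Markov: P[X ≥ 5] ≤ μ/a = (7/5)/5 = 7/25.
Numerically: ≈ 0.280000.
(Since a = 5 > μ = 1.400000, the bound 7/25 is < 1 and informative.)

P[X ≥ 5] ≤ 7/25 ≈ 0.280000.


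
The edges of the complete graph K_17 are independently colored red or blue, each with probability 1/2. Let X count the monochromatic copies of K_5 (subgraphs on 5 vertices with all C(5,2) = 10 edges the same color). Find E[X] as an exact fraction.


Let X = Σ_S X_S over the C(17, 5) = 6188 subsets S of size 5, where X_S = 1 if the K_5 on S is monochromatic.
For a fixed S, the K_5 on S has C(5, 2) = 10 edges. P[all 10 edges red] = (1/2)^10, and likewise for blue, so P[monochromatic] = 2·(1/2)^10 = 2^{1 − 10} = 1/512.
By linearity of expectation: E[X] = C(17, 5) · 2^{1 − 10} = 6188 · 1/512 = 1547/128.
Numerically: E[X] ≈ 12.08594.

E[X] = C(17,5)·2^(1−C(5,2)) = 1547/128 ≈ 12.08594.


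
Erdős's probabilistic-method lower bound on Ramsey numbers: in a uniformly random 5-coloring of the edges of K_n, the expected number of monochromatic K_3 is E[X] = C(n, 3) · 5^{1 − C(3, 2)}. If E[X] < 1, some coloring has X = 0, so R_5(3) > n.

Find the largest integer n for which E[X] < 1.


We need C(n, 3) · 5^{1 − 3} < 1, i.e. C(n, 3) < 5^{3 − 1} = 25.
Check values of n near the boundary:
  n = 3: C(3, 3) = 1; 1 < 25? YES
  n = 4: C(4, 3) = 4; 4 < 25? YES
  n = 5: C(5, 3) = 10; 10 < 25? YES
  n = 6: C(6, 3) = 20; 20 < 25? YES
  n = 7: C(7, 3) = 35; 35 < 25? NO
  n = 8: C(8, 3) = 56; 56 < 25? NO
  n = 9: C(9, 3) = 84; 84 < 25? NO
The largest n with C(n, 3) < 25 is n = 6 (where E[X] = 4/5 ≈ 0.8000000). Hence R_5(3) > 6, i.e. R_5(3) ≥ 7.

Largest n = 6; hence R_5(3) > 6.


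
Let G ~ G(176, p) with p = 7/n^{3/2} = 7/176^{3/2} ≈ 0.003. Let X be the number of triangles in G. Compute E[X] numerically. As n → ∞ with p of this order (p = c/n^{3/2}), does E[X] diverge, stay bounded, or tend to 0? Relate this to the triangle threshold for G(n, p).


Number of potential triangles: C(176, 3) = 893200.
Each occurs with probability p³ ≈ (0.003)³ ≈ 2.69456e-08.
By linearity: E[X] = C(176, 3)·p³ ≈ 893200 · 2.69456e-08 ≈ 0.024.
Since α = 3/2 > 1, p = c/n^{3/2} = o(1/n) is below the triangle threshold p ~ 1/n. Asymptotically E[X] ~ (c³/6)·n^{3(1−α)} = (7³/6)·n^{-1.5} → 0, so by Markov's inequality G has no triangles w.h.p.

E[X] ≈ 0.024; in regime p = Θ(1/n^{3/2}) E[X] tends to 0 (below the triangle threshold p ~ 1/n).


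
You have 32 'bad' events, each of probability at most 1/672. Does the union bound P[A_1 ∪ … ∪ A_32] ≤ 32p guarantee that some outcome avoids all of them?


Union bound: P[∪_{i=1}^{32} A_i] ≤ Σ_i P[A_i] ≤ 32·p = 32·(1/672) = 1/21.
Numerically: 1/21 ≈ 0.048.
Is 1/21 < 1? YES.
Since P[∪ A_i] ≤ 1/21 < 1, the complement has P[∩ A_i^c] ≥ 1 − 1/21 = 20/21 > 0, so some outcome avoids every A_i.

32·p = 1/21 ≈ 0.048; existence CERTIFIED by the union bound.


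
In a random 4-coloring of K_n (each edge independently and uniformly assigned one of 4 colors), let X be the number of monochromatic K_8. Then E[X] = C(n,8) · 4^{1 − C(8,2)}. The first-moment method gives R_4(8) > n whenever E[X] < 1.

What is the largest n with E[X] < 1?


We need C(n, 8) · 4^{1 − 28} < 1, i.e. C(n, 8) < 4^{28 − 1} = 18014398509481984.
Check values of n near the boundary:
  n = 403: C(403, 8) = 16090020602228430; 16090020602228430 < 18014398509481984? YES
  n = 404: C(404, 8) = 16415071523485570; 16415071523485570 < 18014398509481984? YES
  n = 405: C(405, 8) = 16745853821188050; 16745853821188050 < 18014398509481984? YES
  n = 406: C(406, 8) = 17082453897995850; 17082453897995850 < 18014398509481984? YES
  n = 407: C(407, 8) = 17424959239309050; 17424959239309050 < 18014398509481984? YES
  n = 408: C(408, 8) = 17773458424095231; 17773458424095231 < 18014398509481984? YES
  n = 409: C(409, 8) = 18128041135797879; 18128041135797879 < 18014398509481984? NO
The largest n with C(n, 8) < 18014398509481984 is n = 408 (where E[X] = 17773458424095231/18014398509481984 ≈ 0.987). Hence R_4(8) > 408, i.e. R_4(8) ≥ 409.

Largest n = 408; hence R_4(8) > 408.


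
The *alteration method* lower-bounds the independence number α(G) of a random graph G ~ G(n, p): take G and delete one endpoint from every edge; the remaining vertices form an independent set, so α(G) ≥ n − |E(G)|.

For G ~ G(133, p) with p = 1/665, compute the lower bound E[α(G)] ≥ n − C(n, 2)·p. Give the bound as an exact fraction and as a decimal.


E[|E(G)|] = C(133, 2)·p = 8778 · (1/665) = 66/5.
E[α(G)] ≥ n − E[|E(G)|] = 133 − 66/5 = 599/5.
Numerically: ≈ 119.80000.
(This is only a lower bound; the true E[α(G)] may be larger.)

E[α(G)] ≥ 599/5 ≈ 119.80000.


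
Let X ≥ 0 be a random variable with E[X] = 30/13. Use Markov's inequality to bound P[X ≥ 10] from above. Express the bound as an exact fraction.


μ = E[X] = 30/13, a = 10.
Markov: P[X ≥ 10] ≤ μ/a = (30/13)/10 = 3/13.
Numerically: ≈ 0.23077.
(Since a = 10 > μ = 2.30769, the bound 3/13 is < 1 and informative.)

P[X ≥ 10] ≤ 3/13 ≈ 0.23077.


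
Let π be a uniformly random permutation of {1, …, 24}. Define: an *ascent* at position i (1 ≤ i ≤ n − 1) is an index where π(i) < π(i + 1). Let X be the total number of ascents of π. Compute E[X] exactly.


Write X = Σ X_I over i = 1, …, 23, with X_I the indicator of one ascent.
There are 23 indicators.
For each fixed i, the pair (π(i), π(i+1)) is a uniformly random ordered pair of distinct values from {1, …, 24}; by symmetry P[π(i) < π(i+1)] = 1/2.
By linearity: E[X] = 23 · (1/2) = (24 − 1) · (1/2) = 23/2 ≈ 11.5000.

E[X] = 23/2 = 11.5000.


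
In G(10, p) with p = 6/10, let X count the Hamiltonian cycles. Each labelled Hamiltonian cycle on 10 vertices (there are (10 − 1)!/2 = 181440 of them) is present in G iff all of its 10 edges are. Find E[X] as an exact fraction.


K_10 has (10 − 1)!/2 = 181440 labelled Hamiltonian cycles.
For each such Hamiltonian cycle H, let X_H = 1 if all 10 edges of H are present in G. Then P[X_H = 1] = p^{10} = (3/5)^{10} = 59049/9765625.
By linearity: E[X] = Σ_H E[X_H] = 181440 · p^{10} = 181440 · 59049/9765625 = 2142770112/1953125.
Numerically: E[X] ≈ 1097.1.

E[X] = 181440 · (3/5)^{10} = 2142770112/1953125 ≈ 1097.1.


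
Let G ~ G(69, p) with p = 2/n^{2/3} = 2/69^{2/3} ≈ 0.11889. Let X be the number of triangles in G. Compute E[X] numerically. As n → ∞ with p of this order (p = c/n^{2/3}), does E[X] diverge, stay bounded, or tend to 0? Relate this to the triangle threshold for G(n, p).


Number of potential triangles: C(69, 3) = 52394.
Each occurs with probability p³ ≈ (0.11889)³ ≈ 1.6803193e-03.
By linearity: E[X] = C(69, 3)·p³ ≈ 52394 · 1.6803193e-03 ≈ 88.03865.
Since α = 2/3 < 1, p = c/n^{2/3} ≫ 1/n is above the triangle threshold p ~ 1/n. Asymptotically E[X] ~ (c³/6)·n^{3(1−α)} = (2³/6)·n^{1} → ∞; triangles are abundant w.h.p.

E[X] ≈ 88.03865; in regime p = Θ(1/n^{2/3}) E[X] diverges (above the triangle threshold p ~ 1/n).


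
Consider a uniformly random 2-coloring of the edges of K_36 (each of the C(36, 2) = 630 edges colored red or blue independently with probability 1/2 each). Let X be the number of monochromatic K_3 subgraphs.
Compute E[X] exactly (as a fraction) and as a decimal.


Let X = Σ_S X_S over the C(36, 3) = 7140 subsets S of size 3, where X_S = 1 if the K_3 on S is monochromatic.
For a fixed S, the K_3 on S has C(3, 2) = 3 edges. P[all 3 edges red] = (1/2)^3, and likewise for blue, so P[monochromatic] = 2·(1/2)^3 = 2^{1 − 3} = 1/4.
By linearity: E[X] = C(36, 3) · 2^{1 − 3} = 7140 · 1/4 = 1785.
Numerically: E[X] ≈ 1785.000.

E[X] = C(36,3)·2^(1−C(3,2)) = 1785 ≈ 1785.000.


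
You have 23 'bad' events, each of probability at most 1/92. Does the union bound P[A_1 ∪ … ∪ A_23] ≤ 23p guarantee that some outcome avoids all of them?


Union bound: P[∪_{i=1}^{23} A_i] ≤ Σ_i P[A_i] ≤ 23·p = 23·(1/92) = 1/4.
Numerically: 1/4 ≈ 0.2500000.
Is 1/4 < 1? YES.
Since P[∪ A_i] ≤ 1/4 < 1, the complement has P[∩ A_i^c] ≥ 1 − 1/4 = 3/4 > 0, so some outcome avoids every A_i.

23·p = 1/4 ≈ 0.2500000; existence CERTIFIED by the union bound.


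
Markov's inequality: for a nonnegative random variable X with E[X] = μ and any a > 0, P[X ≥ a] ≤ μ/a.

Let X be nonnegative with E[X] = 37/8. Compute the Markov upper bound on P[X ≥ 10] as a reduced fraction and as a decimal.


μ = E[X] = 37/8, a = 10.
Markov: P[X ≥ 10] ≤ μ/a = (37/8)/10 = 37/80.
Numerically: ≈ 0.46250.
(Since a = 10 > μ = 4.62500, the bound 37/80 is < 1 and informative.)

P[X ≥ 10] ≤ 37/80 ≈ 0.46250.


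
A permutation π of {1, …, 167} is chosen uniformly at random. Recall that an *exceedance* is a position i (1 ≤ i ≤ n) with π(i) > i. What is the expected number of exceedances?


Write X = Σ_{i=1}^{167} X_i, where X_i = 1_{π(i) > i}.
For each fixed i, π(i) is uniform over {1, …, 167} (marginal of a uniform permutation), so P[π(i) > i] = (n − i)/n. Summing: Σ_{i=1}^{167} (n − i)/n = (0 + 1 + … + 166)/167 = 167(167 − 1)/(2·167) = (167 − 1)/2.
Hence E[X] = Σ_{i=1}^{167} (167 − i)/167 = 83 ≈ 83.00000.

E[X] = 83 = 83.00000.


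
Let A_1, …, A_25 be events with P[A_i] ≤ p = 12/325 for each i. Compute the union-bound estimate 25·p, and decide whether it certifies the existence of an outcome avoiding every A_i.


Union bound: P[∪_{i=1}^{25} A_i] ≤ Σ_i P[A_i] ≤ 25·p = 25·(12/325) = 12/13.
Numerically: 12/13 ≈ 0.92308.
Is 12/13 < 1? YES.
Since P[∪ A_i] ≤ 12/13 < 1, the complement has P[∩ A_i^c] ≥ 1 − 12/13 = 1/13 > 0, so some outcome avoids every A_i.

25·p = 12/13 ≈ 0.92308; existence CERTIFIED by the union bound.


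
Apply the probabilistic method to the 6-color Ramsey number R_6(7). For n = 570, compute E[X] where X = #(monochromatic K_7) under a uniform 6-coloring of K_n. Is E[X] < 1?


E[X] = C(570, 7) · 6^{1 − 21} = 3737936877831720 · 6^{−20} = 3737936877831720/3656158440062976.
As a reduced fraction: E[X] = 5768421107765/5642219814912 ≈ 1.02237.
Is E[X] < 1? NO.
Since E[X] ≥ 1, the first-moment bound is inconclusive at n = 570; it does NOT by itself certify R_6(7) > 570.

E[X] = 5768421107765/5642219814912 ≈ 1.02237; E[X] ≥ 1; first-moment method inconclusive here.


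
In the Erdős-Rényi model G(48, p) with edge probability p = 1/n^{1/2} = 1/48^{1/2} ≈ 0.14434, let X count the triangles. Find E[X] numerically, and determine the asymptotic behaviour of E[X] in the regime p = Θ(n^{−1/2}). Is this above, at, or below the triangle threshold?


Number of potential triangles: C(48, 3) = 17296.
Each occurs with probability p³ ≈ (0.14434)³ ≈ 3.0070327e-03.
By linearity: E[X] = C(48, 3)·p³ ≈ 17296 · 3.0070327e-03 ≈ 52.00964.
Since α = 1/2 < 1, p = c/n^{1/2} ≫ 1/n is above the triangle threshold p ~ 1/n. Asymptotically E[X] ~ (c³/6)·n^{3(1−α)} = (1³/6)·n^{1.5} → ∞; triangles are abundant w.h.p.

E[X] ≈ 52.00964; in regime p = Θ(1/n^{1/2}) E[X] diverges (above the triangle threshold p ~ 1/n).


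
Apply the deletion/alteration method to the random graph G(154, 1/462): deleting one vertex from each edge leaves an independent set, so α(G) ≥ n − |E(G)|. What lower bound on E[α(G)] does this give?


E[|E(G)|] = C(154, 2)·p = 11781 · (1/462) = 51/2.
E[α(G)] ≥ n − E[|E(G)|] = 154 − 51/2 = 257/2.
Numerically: ≈ 128.50000.
(This is only a lower bound; the true E[α(G)] may be larger.)

E[α(G)] ≥ 257/2 ≈ 128.50000.


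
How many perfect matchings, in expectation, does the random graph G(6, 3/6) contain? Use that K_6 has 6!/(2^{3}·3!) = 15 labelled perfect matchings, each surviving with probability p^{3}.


K_6 has 6!/(2^{3}·3!) = 15 labelled perfect matchings.
For each such perfect matching H, let X_H = 1 if all 3 edges of H are present in G. Then P[X_H = 1] = p^{3} = (1/2)^{3} = 1/8.
By linearity of expectation: E[X] = Σ_H E[X_H] = 15 · p^{3} = 15 · 1/8 = 15/8.
Numerically: E[X] ≈ 1.88.

E[X] = 15 · (1/2)^{3} = 15/8 ≈ 1.88.


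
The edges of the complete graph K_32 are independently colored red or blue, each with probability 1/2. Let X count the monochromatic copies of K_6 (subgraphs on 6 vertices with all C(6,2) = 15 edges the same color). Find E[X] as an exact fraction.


Let X = Σ_S X_S over the C(32, 6) = 906192 subsets S of size 6, where X_S = 1 if the K_6 on S is monochromatic.
For a fixed S, the K_6 on S has C(6, 2) = 15 edges. P[all 15 edges red] = (1/2)^15, and likewise for blue, so P[monochromatic] = 2·(1/2)^15 = 2^{1 − 15} = 1/16384.
By linearity of expectation: E[X] = C(32, 6) · 2^{1 − 15} = 906192 · 1/16384 = 56637/1024.
Numerically: E[X] ≈ 55.310.

E[X] = C(32,6)·2^(1−C(6,2)) = 56637/1024 ≈ 55.310.


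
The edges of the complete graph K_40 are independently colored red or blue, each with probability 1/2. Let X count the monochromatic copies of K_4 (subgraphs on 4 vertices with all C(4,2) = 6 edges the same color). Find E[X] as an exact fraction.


Let X = Σ_S X_S over the C(40, 4) = 91390 subsets S of size 4, where X_S = 1 if the K_4 on S is monochromatic.
For a fixed S, the K_4 on S has C(4, 2) = 6 edges. P[all 6 edges red] = (1/2)^6, and likewise for blue, so P[monochromatic] = 2·(1/2)^6 = 2^{1 − 6} = 1/32.
By linearity of expectation: E[X] = C(40, 4) · 2^{1 − 6} = 91390 · 1/32 = 45695/16.
Numerically: E[X] ≈ 2855.937500.

E[X] = C(40,4)·2^(1−C(4,2)) = 45695/16 ≈ 2855.937500.


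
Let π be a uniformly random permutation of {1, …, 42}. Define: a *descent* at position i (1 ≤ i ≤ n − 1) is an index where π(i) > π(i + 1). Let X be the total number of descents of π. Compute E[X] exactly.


Write X = Σ X_I over i = 1, …, 41, with X_I the indicator of one descent.
There are 41 indicators.
For each fixed i, the pair (π(i), π(i+1)) is a uniformly random ordered pair of distinct values from {1, …, 42}; by symmetry P[π(i) > π(i+1)] = 1/2.
By linearity: E[X] = 41 · (1/2) = (42 − 1) · (1/2) = 41/2 ≈ 20.50000.

E[X] = 41/2 = 20.50000.


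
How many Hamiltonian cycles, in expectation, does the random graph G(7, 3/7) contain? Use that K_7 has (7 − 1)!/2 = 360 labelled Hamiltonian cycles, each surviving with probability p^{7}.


K_7 has (7 − 1)!/2 = 360 labelled Hamiltonian cycles.
For each such Hamiltonian cycle H, let X_H = 1 if all 7 edges of H are present in G. Then P[X_H = 1] = p^{7} = (3/7)^{7} = 2187/823543.
By linearity of expectation: E[X] = Σ_H E[X_H] = 360 · p^{7} = 360 · 2187/823543 = 787320/823543.
Numerically: E[X] ≈ 0.956.

E[X] = 360 · (3/7)^{7} = 787320/823543 ≈ 0.956.


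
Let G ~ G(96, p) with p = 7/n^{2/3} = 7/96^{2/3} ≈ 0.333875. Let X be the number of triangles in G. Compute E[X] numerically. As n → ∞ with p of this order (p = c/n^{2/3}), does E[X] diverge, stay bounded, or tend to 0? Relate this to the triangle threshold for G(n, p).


Number of potential triangles: C(96, 3) = 142880.
Each occurs with probability p³ ≈ (0.333875)³ ≈ 3.72178819e-02.
By linearity: E[X] = C(96, 3)·p³ ≈ 142880 · 3.72178819e-02 ≈ 5317.690972.
Since α = 2/3 < 1, p = c/n^{2/3} ≫ 1/n is above the triangle threshold p ~ 1/n. Asymptotically E[X] ~ (c³/6)·n^{3(1−α)} = (7³/6)·n^{1} → ∞; triangles are abundant w.h.p.

E[X] ≈ 5317.690972; in regime p = Θ(1/n^{2/3}) E[X] diverges (above the triangle threshold p ~ 1/n).


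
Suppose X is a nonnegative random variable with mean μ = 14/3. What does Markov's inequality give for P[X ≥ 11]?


μ = E[X] = 14/3, a = 11.
Markov: P[X ≥ 11] ≤ μ/a = (14/3)/11 = 14/33.
Numerically: ≈ 0.424.
(Since a = 11 > μ = 4.667, the bound 14/33 is < 1 and informative.)

P[X ≥ 11] ≤ 14/33 ≈ 0.424.


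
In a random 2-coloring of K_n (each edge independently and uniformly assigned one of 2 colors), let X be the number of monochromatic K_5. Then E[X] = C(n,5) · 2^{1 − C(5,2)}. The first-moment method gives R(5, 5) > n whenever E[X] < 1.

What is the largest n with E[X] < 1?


We need C(n, 5) · 2^{1 − 10} < 1, i.e. C(n, 5) < 2^{10 − 1} = 512.
Check values of n near the boundary:
  n = 9: C(9, 5) = 126; 126 < 512? YES
  n = 10: C(10, 5) = 252; 252 < 512? YES
  n = 11: C(11, 5) = 462; 462 < 512? YES
  n = 12: C(12, 5) = 792; 792 < 512? NO
  n = 13: C(13, 5) = 1287; 1287 < 512? NO
  n = 14: C(14, 5) = 2002; 2002 < 512? NO
The largest n with C(n, 5) < 512 is n = 11 (where E[X] = 231/256 ≈ 0.9023438). Hence R(5, 5) > 11, i.e. R(5, 5) ≥ 12.

Largest n = 11; hence R(5, 5) > 11.


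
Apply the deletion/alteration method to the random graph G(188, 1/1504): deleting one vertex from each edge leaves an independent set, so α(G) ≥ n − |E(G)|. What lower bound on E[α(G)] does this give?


E[|E(G)|] = C(188, 2)·p = 17578 · (1/1504) = 187/16.
E[α(G)] ≥ n − E[|E(G)|] = 188 − 187/16 = 2821/16.
Numerically: ≈ 176.31250.
(This is only a lower bound; the true E[α(G)] may be larger.)

E[α(G)] ≥ 2821/16 ≈ 176.31250.


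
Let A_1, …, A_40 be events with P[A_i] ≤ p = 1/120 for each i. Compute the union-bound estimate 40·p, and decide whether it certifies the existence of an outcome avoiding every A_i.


Union bound: P[∪_{i=1}^{40} A_i] ≤ Σ_i P[A_i] ≤ 40·p = 40·(1/120) = 1/3.
Numerically: 1/3 ≈ 0.3333333.
Is 1/3 < 1? YES.
Since P[∪ A_i] ≤ 1/3 < 1, the complement has P[∩ A_i^c] ≥ 1 − 1/3 = 2/3 > 0, so some outcome avoids every A_i.

40·p = 1/3 ≈ 0.3333333; existence CERTIFIED by the union bound.


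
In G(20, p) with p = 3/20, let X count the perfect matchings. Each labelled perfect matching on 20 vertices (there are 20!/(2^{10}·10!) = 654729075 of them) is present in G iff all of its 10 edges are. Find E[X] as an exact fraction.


K_20 has 20!/(2^{10}·10!) = 654729075 labelled perfect matchings.
For each such perfect matching H, let X_H = 1 if all 10 edges of H are present in G. Then P[X_H = 1] = p^{10} = (3/20)^{10} = 59049/10240000000000.
By linearity: E[X] = Σ_H E[X_H] = 654729075 · p^{10} = 654729075 · 59049/10240000000000 = 1546443885987/409600000000.
Numerically: E[X] ≈ 3.775.

E[X] = 654729075 · (3/20)^{10} = 1546443885987/409600000000 ≈ 3.775.


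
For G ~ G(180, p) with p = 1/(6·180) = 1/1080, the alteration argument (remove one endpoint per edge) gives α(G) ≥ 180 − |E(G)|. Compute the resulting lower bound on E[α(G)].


E[|E(G)|] = C(180, 2)·p = 16110 · (1/1080) = 179/12.
E[α(G)] ≥ n − E[|E(G)|] = 180 − 179/12 = 1981/12.
Numerically: ≈ 165.0833.
(This is only a lower bound; the true E[α(G)] may be larger.)

E[α(G)] ≥ 1981/12 ≈ 165.0833.


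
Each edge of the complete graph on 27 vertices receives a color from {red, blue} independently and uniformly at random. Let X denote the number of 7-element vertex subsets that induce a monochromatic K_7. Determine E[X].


Let X = Σ_S X_S over the C(27, 7) = 888030 subsets S of size 7, where X_S = 1 if the K_7 on S is monochromatic.
For a fixed S, the K_7 on S has C(7, 2) = 21 edges. P[all 21 edges red] = (1/2)^21, and likewise for blue, so P[monochromatic] = 2·(1/2)^21 = 2^{1 − 21} = 1/1048576.
By linearity: E[X] = C(27, 7) · 2^{1 − 21} = 888030 · 1/1048576 = 444015/524288.
Numerically: E[X] ≈ 0.846891.

E[X] = C(27,7)·2^(1−C(7,2)) = 444015/524288 ≈ 0.846891.


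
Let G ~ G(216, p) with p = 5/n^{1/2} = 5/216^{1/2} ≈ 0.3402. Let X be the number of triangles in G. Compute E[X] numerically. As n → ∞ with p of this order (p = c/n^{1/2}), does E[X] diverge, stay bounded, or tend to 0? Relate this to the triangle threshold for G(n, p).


Number of potential triangles: C(216, 3) = 1656360.
Each occurs with probability p³ ≈ (0.3402)³ ≈ 3.937580e-02.
By linearity: E[X] = C(216, 3)·p³ ≈ 1656360 · 3.937580e-02 ≈ 65220.4995.
Since α = 1/2 < 1, p = c/n^{1/2} ≫ 1/n is above the triangle threshold p ~ 1/n. Asymptotically E[X] ~ (c³/6)·n^{3(1−α)} = (5³/6)·n^{1.5} → ∞; triangles are abundant w.h.p.

E[X] ≈ 65220.4995; in regime p = Θ(1/n^{1/2}) E[X] diverges (above the triangle threshold p ~ 1/n).


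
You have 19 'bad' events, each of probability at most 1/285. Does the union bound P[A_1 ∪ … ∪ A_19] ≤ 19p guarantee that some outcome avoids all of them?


Union bound: P[∪_{i=1}^{19} A_i] ≤ Σ_i P[A_i] ≤ 19·p = 19·(1/285) = 1/15.
Numerically: 1/15 ≈ 0.0667.
Is 1/15 < 1? YES.
Since P[∪ A_i] ≤ 1/15 < 1, the complement has P[∩ A_i^c] ≥ 1 − 1/15 = 14/15 > 0, so some outcome avoids every A_i.

19·p = 1/15 ≈ 0.0667; existence CERTIFIED by the union bound.


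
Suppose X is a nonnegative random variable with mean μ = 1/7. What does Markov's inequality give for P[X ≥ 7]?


μ = E[X] = 1/7, a = 7.
Markov: P[X ≥ 7] ≤ μ/a = (1/7)/7 = 1/49.
Numerically: ≈ 0.0204.
(Since a = 7 > μ = 0.1429, the bound 1/49 is < 1 and informative.)

P[X ≥ 7] ≤ 1/49 ≈ 0.0204.


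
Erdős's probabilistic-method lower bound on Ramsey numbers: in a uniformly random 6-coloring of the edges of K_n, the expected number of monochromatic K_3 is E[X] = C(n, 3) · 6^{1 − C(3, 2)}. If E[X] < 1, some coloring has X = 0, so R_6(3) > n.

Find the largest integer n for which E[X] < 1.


We need C(n, 3) · 6^{1 − 3} < 1, i.e. C(n, 3) < 6^{3 − 1} = 36.
Check values of n near the boundary:
  n = 3: C(3, 3) = 1; 1 < 36? YES
  n = 4: C(4, 3) = 4; 4 < 36? YES
  n = 5: C(5, 3) = 10; 10 < 36? YES
  n = 6: C(6, 3) = 20; 20 < 36? YES
  n = 7: C(7, 3) = 35; 35 < 36? YES
  n = 8: C(8, 3) = 56; 56 < 36? NO
  n = 9: C(9, 3) = 84; 84 < 36? NO
  n = 10: C(10, 3) = 120; 120 < 36? NO
The largest n with C(n, 3) < 36 is n = 7 (where E[X] = 35/36 ≈ 0.972222). Hence R_6(3) > 7, i.e. R_6(3) ≥ 8.

Largest n = 7; hence R_6(3) > 7.


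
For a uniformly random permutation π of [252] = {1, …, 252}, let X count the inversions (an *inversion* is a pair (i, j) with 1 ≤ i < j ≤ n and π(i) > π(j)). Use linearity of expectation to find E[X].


Write X = Σ X_I over the C(252, 2) = 31626 pairs i < j, with X_I the indicator of one inversion.
There are 31626 indicators.
For each fixed pair i < j, the values π(i) and π(j) are two distinct elements of {1, …, 252} in uniformly random order; by symmetry P[π(i) > π(j)] = 1/2.
By linearity: E[X] = 31626 · (1/2) = C(252, 2) · (1/2) = 31626/2 = 15813 ≈ 15813.000.

E[X] = 15813 = 15813.000.


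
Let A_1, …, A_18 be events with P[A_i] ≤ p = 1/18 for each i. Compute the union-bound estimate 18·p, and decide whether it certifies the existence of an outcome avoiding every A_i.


Union bound: P[∪_{i=1}^{18} A_i] ≤ Σ_i P[A_i] ≤ 18·p = 18·(1/18) = 1.
Numerically: 1 ≈ 1.0000000.
Is 1 < 1? NO.
Since the bound 1 is ≥ 1, the union bound is uninformative here; it does NOT by itself certify existence.

18·p = 1 ≈ 1.0000000; existence NOT certified by the union bound.


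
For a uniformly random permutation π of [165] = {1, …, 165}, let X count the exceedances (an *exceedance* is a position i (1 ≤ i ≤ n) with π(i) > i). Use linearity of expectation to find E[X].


Write X = Σ_{i=1}^{165} X_i, where X_i = 1_{π(i) > i}.
For each fixed i, π(i) is uniform over {1, …, 165} (marginal of a uniform permutation), so P[π(i) > i] = (n − i)/n. Summing: Σ_{i=1}^{165} (n − i)/n = (0 + 1 + … + 164)/165 = 165(165 − 1)/(2·165) = (165 − 1)/2.
Hence E[X] = Σ_{i=1}^{165} (165 − i)/165 = 82 ≈ 82.000.

E[X] = 82 = 82.000.


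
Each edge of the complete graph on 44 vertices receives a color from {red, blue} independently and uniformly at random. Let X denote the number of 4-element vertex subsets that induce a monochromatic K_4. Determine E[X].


Let X = Σ_S X_S over the C(44, 4) = 135751 subsets S of size 4, where X_S = 1 if the K_4 on S is monochromatic.
For a fixed S, the K_4 on S has C(4, 2) = 6 edges. P[all 6 edges red] = (1/2)^6, and likewise for blue, so P[monochromatic] = 2·(1/2)^6 = 2^{1 − 6} = 1/32.
By linearity: E[X] = C(44, 4) · 2^{1 − 6} = 135751 · 1/32 = 135751/32.
Numerically: E[X] ≈ 4242.2188.

E[X] = C(44,4)·2^(1−C(4,2)) = 135751/32 ≈ 4242.2188.


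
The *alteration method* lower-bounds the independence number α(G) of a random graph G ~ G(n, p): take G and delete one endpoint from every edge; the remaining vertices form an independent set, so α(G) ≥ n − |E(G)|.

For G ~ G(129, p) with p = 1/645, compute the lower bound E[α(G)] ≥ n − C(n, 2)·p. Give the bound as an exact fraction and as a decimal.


E[|E(G)|] = C(129, 2)·p = 8256 · (1/645) = 64/5.
E[α(G)] ≥ n − E[|E(G)|] = 129 − 64/5 = 581/5.
Numerically: ≈ 116.2000.
(This is only a lower bound; the true E[α(G)] may be larger.)

E[α(G)] ≥ 581/5 ≈ 116.2000.


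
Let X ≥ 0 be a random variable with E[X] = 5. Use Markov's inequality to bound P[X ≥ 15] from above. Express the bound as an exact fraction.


μ = E[X] = 5, a = 15.
Markov: P[X ≥ 15] ≤ μ/a = (5)/15 = 1/3.
Numerically: ≈ 0.33333.
(Since a = 15 > μ = 5.00000, the bound 1/3 is < 1 and informative.)

P[X ≥ 15] ≤ 1/3 ≈ 0.33333.


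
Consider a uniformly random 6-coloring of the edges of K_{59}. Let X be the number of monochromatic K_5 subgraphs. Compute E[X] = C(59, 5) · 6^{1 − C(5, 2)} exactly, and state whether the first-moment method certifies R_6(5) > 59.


E[X] = C(59, 5) · 6^{1 − 10} = 5006386 · 6^{−9} = 5006386/10077696.
As a reduced fraction: E[X] = 2503193/5038848 ≈ 0.49678.
Is E[X] < 1? YES.
Since E[X] < 1, there exists a 6-coloring of K_{59} with no monochromatic K_5; hence R_6(5) > 59.

E[X] = 2503193/5038848 ≈ 0.49678; E[X] < 1, so R_6(5) > 59.


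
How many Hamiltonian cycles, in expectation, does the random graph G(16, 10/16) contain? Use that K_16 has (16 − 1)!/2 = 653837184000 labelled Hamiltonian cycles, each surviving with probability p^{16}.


K_16 has (16 − 1)!/2 = 653837184000 labelled Hamiltonian cycles.
For each such Hamiltonian cycle H, let X_H = 1 if all 16 edges of H are present in G. Then P[X_H = 1] = p^{16} = (5/8)^{16} = 152587890625/281474976710656.
Summing the indicators: E[X] = Σ_H E[X_H] = 653837184000 · p^{16} = 653837184000 · 152587890625/281474976710656 = 97429332733154296875/274877906944.
Numerically: E[X] ≈ 3.54e+08.

E[X] = 653837184000 · (5/8)^{16} = 97429332733154296875/274877906944 ≈ 3.54e+08.


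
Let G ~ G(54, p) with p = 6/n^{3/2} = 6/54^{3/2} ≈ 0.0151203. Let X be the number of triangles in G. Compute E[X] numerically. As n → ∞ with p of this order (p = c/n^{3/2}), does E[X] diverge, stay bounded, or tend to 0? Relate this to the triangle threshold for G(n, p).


Number of potential triangles: C(54, 3) = 24804.
Each occurs with probability p³ ≈ (0.0151203)³ ≈ 3.45686032e-06.
By linearity: E[X] = C(54, 3)·p³ ≈ 24804 · 3.45686032e-06 ≈ 0.085744.
Since α = 3/2 > 1, p = c/n^{3/2} = o(1/n) is below the triangle threshold p ~ 1/n. Asymptotically E[X] ~ (c³/6)·n^{3(1−α)} = (6³/6)·n^{-1.5} → 0, so by Markov's inequality G has no triangles w.h.p.

E[X] ≈ 0.085744; in regime p = Θ(1/n^{3/2}) E[X] tends to 0 (below the triangle threshold p ~ 1/n).


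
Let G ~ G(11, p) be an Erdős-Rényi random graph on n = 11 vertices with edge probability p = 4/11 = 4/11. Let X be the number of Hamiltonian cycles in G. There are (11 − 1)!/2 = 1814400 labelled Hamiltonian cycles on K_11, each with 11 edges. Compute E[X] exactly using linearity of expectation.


K_11 has (11 − 1)!/2 = 1814400 labelled Hamiltonian cycles.
For each such Hamiltonian cycle H, let X_H = 1 if all 11 edges of H are present in G. Then P[X_H = 1] = p^{11} = (4/11)^{11} = 4194304/285311670611.
By linearity of expectation: E[X] = Σ_H E[X_H] = 1814400 · p^{11} = 1814400 · 4194304/285311670611 = 7610145177600/285311670611.
Numerically: E[X] ≈ 26.7.

E[X] = 1814400 · (4/11)^{11} = 7610145177600/285311670611 ≈ 26.7.


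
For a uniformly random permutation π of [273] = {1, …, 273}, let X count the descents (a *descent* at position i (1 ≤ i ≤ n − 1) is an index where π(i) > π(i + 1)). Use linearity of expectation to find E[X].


Write X = Σ X_I over i = 1, …, 272, with X_I the indicator of one descent.
There are 272 indicators.
For each fixed i, the pair (π(i), π(i+1)) is a uniformly random ordered pair of distinct values from {1, …, 273}; by symmetry P[π(i) > π(i+1)] = 1/2.
By linearity: E[X] = 272 · (1/2) = (273 − 1) · (1/2) = 136 ≈ 136.000.

E[X] = 136 = 136.000.


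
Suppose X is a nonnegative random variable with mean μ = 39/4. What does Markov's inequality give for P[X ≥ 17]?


μ = E[X] = 39/4, a = 17.
Markov: P[X ≥ 17] ≤ μ/a = (39/4)/17 = 39/68.
Numerically: ≈ 0.5735.
(Since a = 17 > μ = 9.7500, the bound 39/68 is < 1 and informative.)

P[X ≥ 17] ≤ 39/68 ≈ 0.5735.


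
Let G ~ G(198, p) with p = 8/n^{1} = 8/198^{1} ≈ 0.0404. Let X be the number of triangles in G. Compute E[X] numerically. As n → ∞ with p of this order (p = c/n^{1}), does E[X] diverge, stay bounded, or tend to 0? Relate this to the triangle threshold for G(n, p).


Number of potential triangles: C(198, 3) = 1274196.
Each occurs with probability p³ ≈ (0.0404)³ ≈ 6.595905e-05.
By linearity: E[X] = C(198, 3)·p³ ≈ 1274196 · 6.595905e-05 ≈ 84.0448.
Here α = 1, so p = 8/n is exactly at the triangle threshold p ~ 1/n. Asymptotically E[X] → c³/6 = 8³/6 = 256/3 ≈ 85.3333, a bounded constant. In this regime the triangle count is asymptotically Poisson(c³/6).

E[X] ≈ 84.0448; in regime p = Θ(1/n^{1}) E[X] stays bounded (at the triangle threshold p ~ 1/n).


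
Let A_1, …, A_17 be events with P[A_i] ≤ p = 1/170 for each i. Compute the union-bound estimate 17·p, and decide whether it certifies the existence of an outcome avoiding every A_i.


Union bound: P[∪_{i=1}^{17} A_i] ≤ Σ_i P[A_i] ≤ 17·p = 17·(1/170) = 1/10.
Numerically: 1/10 ≈ 0.1000.
Is 1/10 < 1? YES.
Since P[∪ A_i] ≤ 1/10 < 1, the complement has P[∩ A_i^c] ≥ 1 − 1/10 = 9/10 > 0, so some outcome avoids every A_i.

17·p = 1/10 ≈ 0.1000; existence CERTIFIED by the union bound.


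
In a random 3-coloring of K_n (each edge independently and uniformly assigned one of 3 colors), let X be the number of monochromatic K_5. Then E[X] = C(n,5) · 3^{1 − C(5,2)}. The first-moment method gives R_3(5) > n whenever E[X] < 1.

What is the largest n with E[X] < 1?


We need C(n, 5) · 3^{1 − 10} < 1, i.e. C(n, 5) < 3^{10 − 1} = 19683.
Check values of n near the boundary:
  n = 19: C(19, 5) = 11628; 11628 < 19683? YES
  n = 20: C(20, 5) = 15504; 15504 < 19683? YES
  n = 21: C(21, 5) = 20349; 20349 < 19683? NO
  n = 22: C(22, 5) = 26334; 26334 < 19683? NO
The largest n with C(n, 5) < 19683 is n = 20 (where E[X] = 5168/6561 ≈ 0.7876848). Hence R_3(5) > 20, i.e. R_3(5) ≥ 21.

Largest n = 20; hence R_3(5) > 20.


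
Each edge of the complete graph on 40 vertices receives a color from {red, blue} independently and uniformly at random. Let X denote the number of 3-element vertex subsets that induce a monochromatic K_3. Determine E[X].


Let X = Σ_S X_S over the C(40, 3) = 9880 subsets S of size 3, where X_S = 1 if the K_3 on S is monochromatic.
For a fixed S, the K_3 on S has C(3, 2) = 3 edges. P[all 3 edges red] = (1/2)^3, and likewise for blue, so P[monochromatic] = 2·(1/2)^3 = 2^{1 − 3} = 1/4.
Summing: E[X] = C(40, 3) · 2^{1 − 3} = 9880 · 1/4 = 2470.
Numerically: E[X] ≈ 2470.000.

E[X] = C(40,3)·2^(1−C(3,2)) = 2470 ≈ 2470.000.


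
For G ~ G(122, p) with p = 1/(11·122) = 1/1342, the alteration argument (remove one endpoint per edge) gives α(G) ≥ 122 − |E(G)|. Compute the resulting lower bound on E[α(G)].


E[|E(G)|] = C(122, 2)·p = 7381 · (1/1342) = 11/2.
E[α(G)] ≥ n − E[|E(G)|] = 122 − 11/2 = 233/2.
Numerically: ≈ 116.500000.
(This is only a lower bound; the true E[α(G)] may be larger.)

E[α(G)] ≥ 233/2 ≈ 116.500000.


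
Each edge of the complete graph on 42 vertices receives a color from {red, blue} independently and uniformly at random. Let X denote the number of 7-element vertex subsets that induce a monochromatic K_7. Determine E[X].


Let X = Σ_S X_S over the C(42, 7) = 26978328 subsets S of size 7, where X_S = 1 if the K_7 on S is monochromatic.
For a fixed S, the K_7 on S has C(7, 2) = 21 edges. P[all 21 edges red] = (1/2)^21, and likewise for blue, so P[monochromatic] = 2·(1/2)^21 = 2^{1 − 21} = 1/1048576.
Summing: E[X] = C(42, 7) · 2^{1 − 21} = 26978328 · 1/1048576 = 3372291/131072.
Numerically: E[X] ≈ 25.728539.

E[X] = C(42,7)·2^(1−C(7,2)) = 3372291/131072 ≈ 25.728539.


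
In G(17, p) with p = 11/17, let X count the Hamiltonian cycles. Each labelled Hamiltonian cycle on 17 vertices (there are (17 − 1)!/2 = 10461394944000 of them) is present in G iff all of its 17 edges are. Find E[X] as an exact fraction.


K_17 has (17 − 1)!/2 = 10461394944000 labelled Hamiltonian cycles.
For each such Hamiltonian cycle H, let X_H = 1 if all 17 edges of H are present in G. Then P[X_H = 1] = p^{17} = (11/17)^{17} = 505447028499293771/827240261886336764177.
Summing the indicators: E[X] = Σ_H E[X_H] = 10461394944000 · p^{17} = 10461394944000 · 505447028499293771/827240261886336764177 = 5287680988402335763510093824000/827240261886336764177.
Numerically: E[X] ≈ 6.392e+09.

E[X] = 10461394944000 · (11/17)^{17} = 5287680988402335763510093824000/827240261886336764177 ≈ 6.392e+09.


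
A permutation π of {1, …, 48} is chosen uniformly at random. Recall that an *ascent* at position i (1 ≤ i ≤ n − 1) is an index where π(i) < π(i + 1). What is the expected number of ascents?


Write X = Σ X_I over i = 1, …, 47, with X_I the indicator of one ascent.
There are 47 indicators.
For each fixed i, the pair (π(i), π(i+1)) is a uniformly random ordered pair of distinct values from {1, …, 48}; by symmetry P[π(i) < π(i+1)] = 1/2.
By linearity: E[X] = 47 · (1/2) = (48 − 1) · (1/2) = 47/2 ≈ 23.500000.

E[X] = 47/2 = 23.500000.


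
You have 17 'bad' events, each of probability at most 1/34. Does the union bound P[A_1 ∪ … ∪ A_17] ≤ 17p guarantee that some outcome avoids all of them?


Union bound: P[∪_{i=1}^{17} A_i] ≤ Σ_i P[A_i] ≤ 17·p = 17·(1/34) = 1/2.
Numerically: 1/2 ≈ 0.5000.
Is 1/2 < 1? YES.
Since P[∪ A_i] ≤ 1/2 < 1, the complement has P[∩ A_i^c] ≥ 1 − 1/2 = 1/2 > 0, so some outcome avoids every A_i.

17·p = 1/2 ≈ 0.5000; existence CERTIFIED by the union bound.


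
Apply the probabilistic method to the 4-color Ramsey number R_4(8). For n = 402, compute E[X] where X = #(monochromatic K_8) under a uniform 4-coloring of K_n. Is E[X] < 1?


E[X] = C(402, 8) · 4^{1 − 28} = 15770615726749950 · 4^{−27} = 15770615726749950/18014398509481984.
As a reduced fraction: E[X] = 7885307863374975/9007199254740992 ≈ 0.875445.
Is E[X] < 1? YES.
Since E[X] < 1, there exists a 4-coloring of K_{402} with no monochromatic K_8; hence R_4(8) > 402.

E[X] = 7885307863374975/9007199254740992 ≈ 0.875445; E[X] < 1, so R_4(8) > 402.


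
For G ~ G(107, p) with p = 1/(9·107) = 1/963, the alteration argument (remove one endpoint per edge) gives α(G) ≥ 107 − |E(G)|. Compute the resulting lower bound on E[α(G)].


E[|E(G)|] = C(107, 2)·p = 5671 · (1/963) = 53/9.
E[α(G)] ≥ n − E[|E(G)|] = 107 − 53/9 = 910/9.
Numerically: ≈ 101.111.
(This is only a lower bound; the true E[α(G)] may be larger.)

E[α(G)] ≥ 910/9 ≈ 101.111.


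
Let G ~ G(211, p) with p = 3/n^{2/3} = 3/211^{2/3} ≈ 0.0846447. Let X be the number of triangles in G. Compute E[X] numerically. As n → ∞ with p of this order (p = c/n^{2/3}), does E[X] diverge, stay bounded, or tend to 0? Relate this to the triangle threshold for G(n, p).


Number of potential triangles: C(211, 3) = 1543465.
Each occurs with probability p³ ≈ (0.0846447)³ ≈ 6.06455381e-04.
By linearity: E[X] = C(211, 3)·p³ ≈ 1543465 · 6.06455381e-04 ≈ 936.042654.
Since α = 2/3 < 1, p = c/n^{2/3} ≫ 1/n is above the triangle threshold p ~ 1/n. Asymptotically E[X] ~ (c³/6)·n^{3(1−α)} = (3³/6)·n^{1} → ∞; triangles are abundant w.h.p.

E[X] ≈ 936.042654; in regime p = Θ(1/n^{2/3}) E[X] diverges (above the triangle threshold p ~ 1/n).


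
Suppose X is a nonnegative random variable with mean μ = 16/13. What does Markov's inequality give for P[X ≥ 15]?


μ = E[X] = 16/13, a = 15.
Markov: P[X ≥ 15] ≤ μ/a = (16/13)/15 = 16/195.
Numerically: ≈ 0.082051.
(Since a = 15 > μ = 1.230769, the bound 16/195 is < 1 and informative.)

P[X ≥ 15] ≤ 16/195 ≈ 0.082051.


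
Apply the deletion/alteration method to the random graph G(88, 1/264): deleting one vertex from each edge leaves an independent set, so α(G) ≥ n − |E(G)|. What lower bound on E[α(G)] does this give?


E[|E(G)|] = C(88, 2)·p = 3828 · (1/264) = 29/2.
E[α(G)] ≥ n − E[|E(G)|] = 88 − 29/2 = 147/2.
Numerically: ≈ 73.500.
(This is only a lower bound; the true E[α(G)] may be larger.)

E[α(G)] ≥ 147/2 ≈ 73.500.


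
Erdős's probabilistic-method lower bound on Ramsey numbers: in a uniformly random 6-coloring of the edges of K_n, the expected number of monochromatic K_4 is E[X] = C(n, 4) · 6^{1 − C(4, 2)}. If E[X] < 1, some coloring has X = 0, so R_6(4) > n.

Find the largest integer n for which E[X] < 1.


We need C(n, 4) · 6^{1 − 6} < 1, i.e. C(n, 4) < 6^{6 − 1} = 7776.
Check values of n near the boundary:
  n = 19: C(19, 4) = 3876; 3876 < 7776? YES
  n = 20: C(20, 4) = 4845; 4845 < 7776? YES
  n = 21: C(21, 4) = 5985; 5985 < 7776? YES
  n = 22: C(22, 4) = 7315; 7315 < 7776? YES
  n = 23: C(23, 4) = 8855; 8855 < 7776? NO
  n = 24: C(24, 4) = 10626; 10626 < 7776? NO
The largest n with C(n, 4) < 7776 is n = 22 (where E[X] = 7315/7776 ≈ 0.941). Hence R_6(4) > 22, i.e. R_6(4) ≥ 23.

Largest n = 22; hence R_6(4) > 22.


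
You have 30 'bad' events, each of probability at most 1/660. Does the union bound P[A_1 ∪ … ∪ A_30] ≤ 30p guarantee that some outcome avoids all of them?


Union bound: P[∪_{i=1}^{30} A_i] ≤ Σ_i P[A_i] ≤ 30·p = 30·(1/660) = 1/22.
Numerically: 1/22 ≈ 0.0454545.
Is 1/22 < 1? YES.
Since P[∪ A_i] ≤ 1/22 < 1, the complement has P[∩ A_i^c] ≥ 1 − 1/22 = 21/22 > 0, so some outcome avoids every A_i.

30·p = 1/22 ≈ 0.0454545; existence CERTIFIED by the union bound.


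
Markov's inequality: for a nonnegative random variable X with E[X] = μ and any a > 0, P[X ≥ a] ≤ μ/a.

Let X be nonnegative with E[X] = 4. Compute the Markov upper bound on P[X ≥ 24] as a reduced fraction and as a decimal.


μ = E[X] = 4, a = 24.
Markov: P[X ≥ 24] ≤ μ/a = (4)/24 = 1/6.
Numerically: ≈ 0.167.
(Since a = 24 > μ = 4.000, the bound 1/6 is < 1 and informative.)

P[X ≥ 24] ≤ 1/6 ≈ 0.167.
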